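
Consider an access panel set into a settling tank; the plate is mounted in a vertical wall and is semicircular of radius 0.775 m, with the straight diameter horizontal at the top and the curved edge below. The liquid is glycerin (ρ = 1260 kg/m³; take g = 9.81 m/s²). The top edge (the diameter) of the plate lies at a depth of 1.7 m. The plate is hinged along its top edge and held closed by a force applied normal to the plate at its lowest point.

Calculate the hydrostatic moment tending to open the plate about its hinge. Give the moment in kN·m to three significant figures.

M ≈ 8.27 kN·m

γ = ρg = 1260 × 9.81 / 1000 = 12.3606 kN/m³.
The centroid of a semicircle lies 4r/(3π) = 0.32892 m from the diameter, here below the top edge, so the centroid depth is h_c = 1.7 + 0.32892 = 2.02892 m.
A = πr²/2 = π × 0.775²/2 = 0.94346 m².
Resultant F = γ·h_c·A = 12.3606 × 2.02892 × 0.94346 = 23.6607 kN.
I_c = (π/8 − 8/(9π))·r⁴ = 0.109757 × 0.775⁴ = 0.0395949 m⁴.
Centre of pressure: y_p = y_c + I_c/(y_c·A) = 2.02892 + 0.0395949/(2.02892 × 0.94346) = 2.02892 + 0.0206848 = 2.0496 m along the plane.
The resultant acts 0.32892 + 0.0206848 = 0.349605 m (along the plate) below the hinge at the top edge, so the moment about the hinge is M = F × 0.349605 = 23.6607 × 0.349605 = 8.2719 kN·m.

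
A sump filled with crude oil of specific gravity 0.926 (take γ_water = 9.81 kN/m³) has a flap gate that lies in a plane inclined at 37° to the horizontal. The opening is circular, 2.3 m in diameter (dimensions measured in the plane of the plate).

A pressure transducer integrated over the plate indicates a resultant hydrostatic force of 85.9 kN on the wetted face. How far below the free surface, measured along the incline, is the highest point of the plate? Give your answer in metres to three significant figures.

y_top ≈ 2.63 m

γ = 0.926 × 9.81 = 9.08406 kN/m³.
A = π(1.15)² = 4.15476 m².
From F = γ·h_c·A, the centroid depth is h_c = 85.9/(9.08406 × 4.15476) = 2.27597 m.
Let θ = 37° be the plate's angle to the horizontal; measure y along the incline from where the plane meets the free surface. Vertical depth h = y·sinθ with sinθ = 0.601815.
Along the incline, y_c = h_c/sinθ = 2.27597/0.601815 = 3.78184 m.
The centroid is at the centre, 1.15 m below the top of the plate, so the highest point sits at y_top = 3.78184 − 1.15 = 2.63184 m along the incline.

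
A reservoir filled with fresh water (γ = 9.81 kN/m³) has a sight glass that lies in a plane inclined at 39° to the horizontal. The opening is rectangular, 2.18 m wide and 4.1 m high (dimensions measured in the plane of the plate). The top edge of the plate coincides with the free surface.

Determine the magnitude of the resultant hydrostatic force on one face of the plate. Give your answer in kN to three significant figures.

F ≈ 113 kN

γ = 9.81 kN/m³.
Let θ = 39° be the plate's angle to the horizontal; measure y along the incline from where the plane meets the free surface. Vertical depth h = y·sinθ with sinθ = 0.629320.
The centroid lies 4.1/2 = 2.05 m below the top edge, so y_c = 2.05 m and h_c = 2.05 × 0.629320 = 1.29011 m.
A = 2.18 × 4.1 = 8.938 m².
Resultant F = γ·h_c·A = 9.81 × 1.29011 × 8.938 = 113.119 kN.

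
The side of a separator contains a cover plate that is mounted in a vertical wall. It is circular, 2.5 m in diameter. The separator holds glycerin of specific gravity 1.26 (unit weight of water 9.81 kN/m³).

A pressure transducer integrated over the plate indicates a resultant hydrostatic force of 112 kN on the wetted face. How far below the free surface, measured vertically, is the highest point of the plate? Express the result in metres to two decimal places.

d_top ≈ 0.60 m

γ = 1.26 × 9.81 = 12.3606 kN/m³.
A = π(1.25)² = 4.90874 m².
From F = γ·h_c·A, the centroid depth is h_c = 112/(12.3606 × 4.90874) = 1.8459 m.
The centroid is at the centre, 1.25 m below the top of the plate, so the highest point sits at h_top = 1.8459 − 1.25 = 0.5959 m below the surface.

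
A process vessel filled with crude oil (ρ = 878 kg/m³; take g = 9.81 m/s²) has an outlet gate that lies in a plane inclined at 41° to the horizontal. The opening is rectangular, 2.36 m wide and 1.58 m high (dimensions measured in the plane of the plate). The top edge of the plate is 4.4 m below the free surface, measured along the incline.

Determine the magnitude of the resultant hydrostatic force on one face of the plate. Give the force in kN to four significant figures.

F ≈ 109.4 kN

γ = ρg = 878 × 9.81 / 1000 = 8.61318 kN/m³.
Let θ = 41° be the plate's angle to the horizontal; measure y along the incline from where the plane meets the free surface. Vertical depth h = y·sinθ with sinθ = 0.656059.
The centroid lies 1.58/2 = 0.79 m below the top edge, so y_c = 4.4 + 0.79 = 5.19 m and h_c = 5.19 × 0.656059 = 3.40495 m.
A = 2.36 × 1.58 = 3.7288 m².
Resultant F = γ·h_c·A = 8.61318 × 3.40495 × 3.7288 = 109.356 kN.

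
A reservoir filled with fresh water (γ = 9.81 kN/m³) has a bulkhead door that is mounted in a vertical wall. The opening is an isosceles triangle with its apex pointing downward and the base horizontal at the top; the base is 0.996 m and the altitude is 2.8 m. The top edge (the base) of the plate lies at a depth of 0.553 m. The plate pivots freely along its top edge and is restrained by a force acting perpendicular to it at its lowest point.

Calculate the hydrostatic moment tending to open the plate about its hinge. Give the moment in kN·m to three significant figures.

M ≈ 24.9 kN·m

γ = 9.81 kN/m³.
With the apex down, the centroid sits h/3 = 2.8/3 = 0.933333 m below the base (the top edge), so the centroid depth is h_c = 0.553 + 0.933333 = 1.48633 m.
A = ½ × 0.996 × 2.8 = 1.3944 m².
Resultant F = γ·h_c·A = 9.81 × 1.48633 × 1.3944 = 20.3316 kN.
I_c = b·h³/36 = 0.996 × 2.8³/36 = 0.607339 m⁴.
Centre of pressure: y_p = y_c + I_c/(y_c·A) = 1.48633 + 0.607339/(1.48633 × 1.3944) = 1.48633 + 0.293041 = 1.77937 m along the plane.
The resultant acts 0.933333 + 0.293041 = 1.22637 m (along the plate) below the hinge at the top edge, so the moment about the hinge is M = F × 1.22637 = 20.3316 × 1.22637 = 24.9341 kN·m.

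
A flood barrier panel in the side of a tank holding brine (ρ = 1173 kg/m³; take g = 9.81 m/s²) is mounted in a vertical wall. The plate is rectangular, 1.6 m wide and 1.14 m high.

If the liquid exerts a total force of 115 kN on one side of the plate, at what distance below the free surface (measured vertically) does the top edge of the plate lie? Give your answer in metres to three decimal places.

d_top ≈ 4.909 m

γ = ρg = 1173 × 9.81 / 1000 = 11.50713 kN/m³.
A = 1.6 × 1.14 = 1.824 m².
From F = γ·h_c·A, the centroid depth is h_c = 115/(11.50713 × 1.824) = 5.47906 m.
The centroid lies 1.14/2 = 0.57 m below the top edge, so the top edge sits at h_top = 5.47906 − 0.57 = 4.90906 m below the surface.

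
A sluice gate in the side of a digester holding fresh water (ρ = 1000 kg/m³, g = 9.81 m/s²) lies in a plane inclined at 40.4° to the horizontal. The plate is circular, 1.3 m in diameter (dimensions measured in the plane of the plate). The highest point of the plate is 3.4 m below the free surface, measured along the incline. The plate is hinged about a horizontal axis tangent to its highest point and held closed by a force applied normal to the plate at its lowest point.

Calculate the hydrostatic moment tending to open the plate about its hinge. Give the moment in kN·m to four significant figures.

γ = ρg = 1000 × 9.81 = 9810 N/m³ = 9.81 kN/m³.
Let θ = 40.4° be the plate's angle to the horizontal; measure y along the incline from where the plane meets the free surface. Vertical depth h = y·sinθ with sinθ = 0.648120.
The centroid is at the centre, 0.65 m below the top of the plate, so y_c = 3.4 + 0.65 = 4.05 m and h_c = 4.05 × 0.648120 = 2.62489 m.
A = π(0.65)² = 1.32732 m².
Resultant F = γ·h_c·A = 9.81 × 2.62489 × 1.32732 = 34.1787 kN.
I_c = πr⁴/4 = π × 0.65⁴/4 = 0.140198 m⁴.
Centre of pressure: y_p = y_c + I_c/(y_c·A) = 4.05 + 0.140198/(4.05 × 1.32732) = 4.05 + 0.0260802 = 4.07608 m along the plane.
The resultant acts 0.65 + 0.0260802 = 0.67608 m (along the plate) below the hinge at the top edge, so the moment about the hinge is M = F × 0.67608 = 34.1787 × 0.67608 = 23.1075 kN·m.

M ≈ 23.11 kN·m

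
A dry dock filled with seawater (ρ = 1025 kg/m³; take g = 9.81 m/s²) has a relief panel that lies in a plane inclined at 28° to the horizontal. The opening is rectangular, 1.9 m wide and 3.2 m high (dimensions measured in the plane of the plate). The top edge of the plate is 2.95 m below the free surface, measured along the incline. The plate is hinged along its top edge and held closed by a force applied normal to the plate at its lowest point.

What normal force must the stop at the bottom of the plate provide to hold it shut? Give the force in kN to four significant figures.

γ = ρg = 1025 × 9.81 / 1000 = 10.05525 kN/m³.
Let θ = 28° be the plate's angle to the horizontal; measure y along the incline from where the plane meets the free surface. Vertical depth h = y·sinθ with sinθ = 0.469472.
The centroid lies 3.2/2 = 1.6 m below the top edge, so y_c = 2.95 + 1.6 = 4.55 m and h_c = 4.55 × 0.469472 = 2.1361 m.
A = 1.9 × 3.2 = 6.08 m².
Resultant F = γ·h_c·A = 10.05525 × 2.1361 × 6.08 = 130.592 kN.
I_c = b·h³/12 = 1.9 × 3.2³/12 = 5.18827 m⁴.
Centre of pressure: y_p = y_c + I_c/(y_c·A) = 4.55 + 5.18827/(4.55 × 6.08) = 4.55 + 0.187546 = 4.73755 m along the plane.
The resultant acts 1.6 + 0.187546 = 1.78755 m (along the plate) below the hinge at the top edge, so the moment about the hinge is M = F × 1.78755 = 130.592 × 1.78755 = 233.44 kN·m.
A normal force at the bottom, 3.2 m from the hinge, must supply this moment: P = 233.44/3.2 = 72.95 kN.

P ≈ 72.95 kN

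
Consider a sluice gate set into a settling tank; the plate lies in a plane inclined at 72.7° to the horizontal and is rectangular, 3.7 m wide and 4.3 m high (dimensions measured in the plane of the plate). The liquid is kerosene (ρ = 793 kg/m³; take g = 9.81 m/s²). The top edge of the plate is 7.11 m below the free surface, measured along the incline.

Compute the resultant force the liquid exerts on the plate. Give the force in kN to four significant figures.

F ≈ 1094 kN

γ = ρg = 793 × 9.81 / 1000 = 7.77933 kN/m³.
Let θ = 72.7° be the plate's angle to the horizontal; measure y along the incline from where the plane meets the free surface. Vertical depth h = y·sinθ with sinθ = 0.954761.
The centroid lies 4.3/2 = 2.15 m below the top edge, so y_c = 7.11 + 2.15 = 9.26 m and h_c = 9.26 × 0.954761 = 8.84109 m.
A = 3.7 × 4.3 = 15.91 m².
Resultant F = γ·h_c·A = 7.77933 × 8.84109 × 15.91 = 1094.25 kN.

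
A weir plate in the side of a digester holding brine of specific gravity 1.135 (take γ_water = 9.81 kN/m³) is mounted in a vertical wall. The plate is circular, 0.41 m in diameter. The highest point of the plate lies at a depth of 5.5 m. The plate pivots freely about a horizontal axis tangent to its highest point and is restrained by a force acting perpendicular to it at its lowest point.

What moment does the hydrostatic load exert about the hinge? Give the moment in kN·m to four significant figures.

γ = 1.135 × 9.81 = 11.13435 kN/m³.
The centroid is at the centre, 0.205 m below the top of the plate, so the centroid depth is h_c = 5.5 + 0.205 = 5.705 m.
A = π(0.205)² = 0.132025 m².
Resultant F = γ·h_c·A = 11.13435 × 5.705 × 0.132025 = 8.38642 kN.
I_c = πr⁴/4 = π × 0.205⁴/4 = 0.00138709 m⁴.
Centre of pressure: y_p = y_c + I_c/(y_c·A) = 5.705 + 0.00138709/(5.705 × 0.132025) = 5.705 + 0.00184159 = 5.70684 m along the plane.
The resultant acts 0.205 + 0.00184159 = 0.206842 m (along the plate) below the hinge at the top edge, so the moment about the hinge is M = F × 0.206842 = 8.38642 × 0.206842 = 1.73466 kN·m.

M ≈ 1.735 kN·m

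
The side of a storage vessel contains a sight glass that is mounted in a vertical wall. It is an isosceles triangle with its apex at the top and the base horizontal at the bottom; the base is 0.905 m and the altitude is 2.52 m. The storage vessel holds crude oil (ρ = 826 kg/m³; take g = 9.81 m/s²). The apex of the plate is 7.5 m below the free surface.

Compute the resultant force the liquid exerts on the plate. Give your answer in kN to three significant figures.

γ = ρg = 826 × 9.81 / 1000 = 8.10306 kN/m³.
With the apex up, the centroid sits 2h/3 = 2 × 2.52/3 = 1.68 m below the apex, so the centroid depth is h_c = 7.5 + 1.68 = 9.18 m.
A = ½ × 0.905 × 2.52 = 1.1403 m².
Resultant F = γ·h_c·A = 8.10306 × 9.18 × 1.1403 = 84.8225 kN.

F ≈ 84.8 kN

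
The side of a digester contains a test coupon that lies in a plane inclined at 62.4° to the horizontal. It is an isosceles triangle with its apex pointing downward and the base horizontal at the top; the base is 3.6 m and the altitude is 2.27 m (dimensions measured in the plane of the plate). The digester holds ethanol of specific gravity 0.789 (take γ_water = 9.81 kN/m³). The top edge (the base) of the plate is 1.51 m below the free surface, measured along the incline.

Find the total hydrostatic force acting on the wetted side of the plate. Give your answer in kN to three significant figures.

γ = 0.789 × 9.81 = 7.74009 kN/m³.
Let θ = 62.4° be the plate's angle to the horizontal; measure y along the incline from where the plane meets the free surface. Vertical depth h = y·sinθ with sinθ = 0.886204.
With the apex down, the centroid sits h/3 = 2.27/3 = 0.756667 m below the base (the top edge), so y_c = 1.51 + 0.756667 = 2.26667 m and h_c = 2.26667 × 0.886204 = 2.00873 m.
A = ½ × 3.6 × 2.27 = 4.086 m².
Resultant F = γ·h_c·A = 7.74009 × 2.00873 × 4.086 = 63.5281 kN.

F ≈ 63.5 kN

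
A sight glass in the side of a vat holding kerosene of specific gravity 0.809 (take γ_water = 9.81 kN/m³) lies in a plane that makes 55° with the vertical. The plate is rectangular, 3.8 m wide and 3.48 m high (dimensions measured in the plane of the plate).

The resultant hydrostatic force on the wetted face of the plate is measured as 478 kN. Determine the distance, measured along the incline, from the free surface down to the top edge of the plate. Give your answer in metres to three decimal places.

γ = 0.809 × 9.81 = 7.93629 kN/m³.
A = 3.8 × 3.48 = 13.224 m².
From F = γ·h_c·A, the centroid depth is h_c = 478/(7.93629 × 13.224) = 4.55457 m.
The plate makes 55° with the vertical, i.e. θ = 90° − 55° = 35° to the horizontal. Measuring y along the incline from the free-surface line, vertical depth h = y·sinθ with sinθ = 0.573576.
Along the incline, y_c = h_c/sinθ = 4.55457/0.573576 = 7.94066 m.
The centroid lies 3.48/2 = 1.74 m below the top edge, so the top edge sits at y_top = 7.94066 − 1.74 = 6.20066 m along the incline.

y_top ≈ 6.201 m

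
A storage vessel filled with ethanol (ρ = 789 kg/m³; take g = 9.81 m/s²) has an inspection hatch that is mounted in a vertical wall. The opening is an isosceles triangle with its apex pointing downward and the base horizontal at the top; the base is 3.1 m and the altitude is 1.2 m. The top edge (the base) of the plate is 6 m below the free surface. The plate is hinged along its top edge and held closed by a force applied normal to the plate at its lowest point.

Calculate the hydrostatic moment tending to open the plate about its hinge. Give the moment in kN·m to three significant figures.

γ = ρg = 789 × 9.81 / 1000 = 7.74009 kN/m³.
With the apex down, the centroid sits h/3 = 1.2/3 = 0.4 m below the base (the top edge), so the centroid depth is h_c = 6 + 0.4 = 6.4 m.
A = ½ × 3.1 × 1.2 = 1.86 m².
Resultant F = γ·h_c·A = 7.74009 × 6.4 × 1.86 = 92.138 kN.
I_c = b·h³/36 = 3.1 × 1.2³/36 = 0.1488 m⁴.
Centre of pressure: y_p = y_c + I_c/(y_c·A) = 6.4 + 0.1488/(6.4 × 1.86) = 6.4 + 0.0125 = 6.4125 m along the plane.
The resultant acts 0.4 + 0.0125 = 0.4125 m (along the plate) below the hinge at the top edge, so the moment about the hinge is M = F × 0.4125 = 92.138 × 0.4125 = 38.0069 kN·m.

M ≈ 38.0 kN·m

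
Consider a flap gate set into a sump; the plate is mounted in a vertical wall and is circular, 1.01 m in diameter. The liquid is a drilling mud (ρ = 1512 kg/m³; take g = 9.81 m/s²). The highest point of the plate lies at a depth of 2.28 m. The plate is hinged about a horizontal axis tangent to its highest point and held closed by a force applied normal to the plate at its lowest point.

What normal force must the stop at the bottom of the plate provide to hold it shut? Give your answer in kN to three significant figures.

γ = ρg = 1512 × 9.81 / 1000 = 14.83272 kN/m³.
The centroid is at the centre, 0.505 m below the top of the plate, so the centroid depth is h_c = 2.28 + 0.505 = 2.785 m.
A = π(0.505)² = 0.801185 m².
Resultant F = γ·h_c·A = 14.83272 × 2.785 × 0.801185 = 33.0963 kN.
I_c = πr⁴/4 = π × 0.505⁴/4 = 0.0510805 m⁴.
Centre of pressure: y_p = y_c + I_c/(y_c·A) = 2.785 + 0.0510805/(2.785 × 0.801185) = 2.785 + 0.0228927 = 2.80789 m along the plane.
The resultant acts 0.505 + 0.0228927 = 0.527893 m (along the plate) below the hinge at the top edge, so the moment about the hinge is M = F × 0.527893 = 33.0963 × 0.527893 = 17.4713 kN·m.
A normal force at the bottom, 1.01 m from the hinge, must supply this moment: P = 17.4713/1.01 = 17.2983 kN.

P ≈ 17.3 kN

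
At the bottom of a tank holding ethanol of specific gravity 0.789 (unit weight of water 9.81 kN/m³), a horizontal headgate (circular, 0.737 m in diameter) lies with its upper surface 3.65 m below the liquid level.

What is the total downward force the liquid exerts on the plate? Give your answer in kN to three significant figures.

F ≈ 12.1 kN

γ = 0.789 × 9.81 = 7.74009 kN/m³.
The plate is horizontal, so pressure is uniform at p = γ·h = 7.74009 × 3.65 = 28.2513 kN/m².
A = π(0.3685)² = 0.426604 m².
F = p·A = 28.2513 × 0.426604 = 12.0521 kN.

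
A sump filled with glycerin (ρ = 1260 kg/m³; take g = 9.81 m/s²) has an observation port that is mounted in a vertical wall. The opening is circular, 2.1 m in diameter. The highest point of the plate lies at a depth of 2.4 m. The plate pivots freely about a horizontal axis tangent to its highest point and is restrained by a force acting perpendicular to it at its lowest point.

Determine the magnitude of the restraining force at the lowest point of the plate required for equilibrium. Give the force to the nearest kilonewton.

P ≈ 79 kN

γ = ρg = 1260 × 9.81 / 1000 = 12.3606 kN/m³.
The centroid is at the centre, 1.05 m below the top of the plate, so the centroid depth is h_c = 2.4 + 1.05 = 3.45 m.
A = π(1.05)² = 3.46361 m².
Resultant F = γ·h_c·A = 12.3606 × 3.45 × 3.46361 = 147.702 kN.
I_c = πr⁴/4 = π × 1.05⁴/4 = 0.954656 m⁴.
Centre of pressure: y_p = y_c + I_c/(y_c·A) = 3.45 + 0.954656/(3.45 × 3.46361) = 3.45 + 0.0798912 = 3.52989 m along the plane.
The resultant acts 1.05 + 0.0798912 = 1.12989 m (along the plate) below the hinge at the top edge, so the moment about the hinge is M = F × 1.12989 = 147.702 × 1.12989 = 166.887 kN·m.
A normal force at the bottom, 2.1 m from the hinge, must supply this moment: P = 166.887/2.1 = 79.47 kN.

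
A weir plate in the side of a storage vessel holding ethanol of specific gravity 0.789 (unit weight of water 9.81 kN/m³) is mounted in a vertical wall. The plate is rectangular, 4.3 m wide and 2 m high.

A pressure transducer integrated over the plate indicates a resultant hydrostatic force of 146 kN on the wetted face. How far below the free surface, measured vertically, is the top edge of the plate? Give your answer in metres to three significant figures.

d_top ≈ 1.19 m

γ = 0.789 × 9.81 = 7.74009 kN/m³.
A = 4.3 × 2 = 8.6 m².
From F = γ·h_c·A, the centroid depth is h_c = 146/(7.74009 × 8.6) = 2.19335 m.
The centroid lies 2/2 = 1 m below the top edge, so the top edge sits at h_top = 2.19335 − 1 = 1.19335 m below the surface.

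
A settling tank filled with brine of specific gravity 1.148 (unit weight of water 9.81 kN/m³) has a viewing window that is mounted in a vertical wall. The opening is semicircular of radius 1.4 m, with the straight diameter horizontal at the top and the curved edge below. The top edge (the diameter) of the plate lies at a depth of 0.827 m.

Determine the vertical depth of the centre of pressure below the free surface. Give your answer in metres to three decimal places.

h_p = 1.518 m

γ = 1.148 × 9.81 = 11.26188 kN/m³.
The centroid of a semicircle lies 4r/(3π) = 0.594178 m from the diameter, here below the top edge, so the centroid depth is h_c = 0.827 + 0.594178 = 1.42118 m.
A = πr²/2 = π × 1.4²/2 = 3.07876 m².
Resultant F = γ·h_c·A = 11.26188 × 1.42118 × 3.07876 = 49.276 kN.
I_c = (π/8 − 8/(9π))·r⁴ = 0.109757 × 1.4⁴ = 0.421642 m⁴.
Centre of pressure: y_p = y_c + I_c/(y_c·A) = 1.42118 + 0.421642/(1.42118 × 3.07876) = 1.42118 + 0.0963649 = 1.51754 m along the plane.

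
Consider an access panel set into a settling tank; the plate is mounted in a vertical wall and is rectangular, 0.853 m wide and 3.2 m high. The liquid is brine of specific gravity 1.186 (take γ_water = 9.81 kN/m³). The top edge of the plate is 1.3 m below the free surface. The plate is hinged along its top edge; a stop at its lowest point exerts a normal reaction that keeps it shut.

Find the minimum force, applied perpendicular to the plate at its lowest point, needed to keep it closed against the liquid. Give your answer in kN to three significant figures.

γ = 1.186 × 9.81 = 11.63466 kN/m³.
The centroid lies 3.2/2 = 1.6 m below the top edge, so the centroid depth is h_c = 1.3 + 1.6 = 2.9 m.
A = 0.853 × 3.2 = 2.7296 m².
Resultant F = γ·h_c·A = 11.63466 × 2.9 × 2.7296 = 92.0981 kN.
I_c = b·h³/12 = 0.853 × 3.2³/12 = 2.32926 m⁴.
Centre of pressure: y_p = y_c + I_c/(y_c·A) = 2.9 + 2.32926/(2.9 × 2.7296) = 2.9 + 0.294253 = 3.19425 m along the plane.
The resultant acts 1.6 + 0.294253 = 1.89425 m (along the plate) below the hinge at the top edge, so the moment about the hinge is M = F × 1.89425 = 92.0981 × 1.89425 = 174.457 kN·m.
A normal force at the bottom, 3.2 m from the hinge, must supply this moment: P = 174.457/3.2 = 54.5178 kN.

P ≈ 54.5 kN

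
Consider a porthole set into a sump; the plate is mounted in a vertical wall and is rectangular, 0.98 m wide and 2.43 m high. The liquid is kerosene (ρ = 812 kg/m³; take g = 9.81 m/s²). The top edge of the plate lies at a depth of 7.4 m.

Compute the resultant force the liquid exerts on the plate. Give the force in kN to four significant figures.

γ = ρg = 812 × 9.81 / 1000 = 7.96572 kN/m³.
The centroid lies 2.43/2 = 1.215 m below the top edge, so the centroid depth is h_c = 7.4 + 1.215 = 8.615 m.
A = 0.98 × 2.43 = 2.3814 m².
Resultant F = γ·h_c·A = 7.96572 × 8.615 × 2.3814 = 163.423 kN.

F ≈ 163.4 kN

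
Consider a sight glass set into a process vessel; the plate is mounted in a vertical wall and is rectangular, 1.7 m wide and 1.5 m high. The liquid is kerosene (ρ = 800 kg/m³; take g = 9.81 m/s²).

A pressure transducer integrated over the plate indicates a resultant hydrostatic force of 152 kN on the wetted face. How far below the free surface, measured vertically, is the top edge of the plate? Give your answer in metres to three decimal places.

γ = ρg = 800 × 9.81 / 1000 = 7.848 kN/m³.
A = 1.7 × 1.5 = 2.55 m².
From F = γ·h_c·A, the centroid depth is h_c = 152/(7.848 × 2.55) = 7.59529 m.
The centroid lies 1.5/2 = 0.75 m below the top edge, so the top edge sits at h_top = 7.59529 − 0.75 = 6.84529 m below the surface.

d_top ≈ 6.845 m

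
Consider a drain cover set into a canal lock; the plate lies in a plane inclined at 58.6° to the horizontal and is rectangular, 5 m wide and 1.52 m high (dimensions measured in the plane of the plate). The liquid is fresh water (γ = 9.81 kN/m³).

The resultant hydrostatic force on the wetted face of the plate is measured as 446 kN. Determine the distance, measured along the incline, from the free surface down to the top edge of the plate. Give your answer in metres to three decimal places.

y_top ≈ 6.248 m

γ = 9.81 kN/m³.
A = 5 × 1.52 = 7.6 m².
From F = γ·h_c·A, the centroid depth is h_c = 446/(9.81 × 7.6) = 5.98208 m.
Let θ = 58.6° be the plate's angle to the horizontal; measure y along the incline from where the plane meets the free surface. Vertical depth h = y·sinθ with sinθ = 0.853551.
Along the incline, y_c = h_c/sinθ = 5.98208/0.853551 = 7.00846 m.
The centroid lies 1.52/2 = 0.76 m below the top edge, so the top edge sits at y_top = 7.00846 − 0.76 = 6.24846 m along the incline.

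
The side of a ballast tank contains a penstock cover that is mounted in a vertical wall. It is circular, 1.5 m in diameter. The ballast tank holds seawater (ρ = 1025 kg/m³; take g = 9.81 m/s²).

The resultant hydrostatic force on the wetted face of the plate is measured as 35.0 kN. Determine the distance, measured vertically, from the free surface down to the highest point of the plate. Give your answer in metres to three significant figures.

γ = ρg = 1025 × 9.81 / 1000 = 10.05525 kN/m³.
A = π(0.75)² = 1.76715 m².
From F = γ·h_c·A, the centroid depth is h_c = 35.0/(10.05525 × 1.76715) = 1.96971 m.
The centroid is at the centre, 0.75 m below the top of the plate, so the highest point sits at h_top = 1.96971 − 0.75 = 1.21971 m below the surface.

d_top ≈ 1.22 m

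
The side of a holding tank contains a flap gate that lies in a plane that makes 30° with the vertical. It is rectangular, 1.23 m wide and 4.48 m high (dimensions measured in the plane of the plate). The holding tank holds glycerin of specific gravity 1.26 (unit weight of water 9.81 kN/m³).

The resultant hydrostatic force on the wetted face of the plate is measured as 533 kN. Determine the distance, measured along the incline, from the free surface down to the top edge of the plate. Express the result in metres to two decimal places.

γ = 1.26 × 9.81 = 12.3606 kN/m³.
A = 1.23 × 4.48 = 5.5104 m².
From F = γ·h_c·A, the centroid depth is h_c = 533/(12.3606 × 5.5104) = 7.82536 m.
The plate makes 30° with the vertical, i.e. θ = 90° − 30° = 60° to the horizontal. Measuring y along the incline from the free-surface line, vertical depth h = y·sinθ with sinθ = 0.866025.
Along the incline, y_c = h_c/sinθ = 7.82536/0.866025 = 9.03595 m.
The centroid lies 4.48/2 = 2.24 m below the top edge, so the top edge sits at y_top = 9.03595 − 2.24 = 6.79595 m along the incline.

y_top ≈ 6.80 m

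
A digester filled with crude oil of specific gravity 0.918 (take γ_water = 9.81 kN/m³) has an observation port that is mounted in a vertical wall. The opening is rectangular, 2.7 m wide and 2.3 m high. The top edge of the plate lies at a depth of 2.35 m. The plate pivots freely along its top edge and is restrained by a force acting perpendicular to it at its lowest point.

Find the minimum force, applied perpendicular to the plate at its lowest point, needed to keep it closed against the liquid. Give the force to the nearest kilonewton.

γ = 0.918 × 9.81 = 9.00558 kN/m³.
The centroid lies 2.3/2 = 1.15 m below the top edge, so the centroid depth is h_c = 2.35 + 1.15 = 3.5 m.
A = 2.7 × 2.3 = 6.21 m².
Resultant F = γ·h_c·A = 9.00558 × 3.5 × 6.21 = 195.736 kN.
I_c = b·h³/12 = 2.7 × 2.3³/12 = 2.73757 m⁴.
Centre of pressure: y_p = y_c + I_c/(y_c·A) = 3.5 + 2.73757/(3.5 × 6.21) = 3.5 + 0.125952 = 3.62595 m along the plane.
The resultant acts 1.15 + 0.125952 = 1.27595 m (along the plate) below the hinge at the top edge, so the moment about the hinge is M = F × 1.27595 = 195.736 × 1.27595 = 249.749 kN·m.
A normal force at the bottom, 2.3 m from the hinge, must supply this moment: P = 249.749/2.3 = 108.587 kN.

P ≈ 109 kN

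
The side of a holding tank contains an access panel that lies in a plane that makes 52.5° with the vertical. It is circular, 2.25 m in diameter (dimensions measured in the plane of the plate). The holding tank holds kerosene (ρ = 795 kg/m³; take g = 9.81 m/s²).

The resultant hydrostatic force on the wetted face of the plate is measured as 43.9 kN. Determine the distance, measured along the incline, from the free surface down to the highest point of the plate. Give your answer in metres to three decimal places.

y_top ≈ 1.201 m

γ = ρg = 795 × 9.81 / 1000 = 7.79895 kN/m³.
A = π(1.125)² = 3.97608 m².
From F = γ·h_c·A, the centroid depth is h_c = 43.9/(7.79895 × 3.97608) = 1.41571 m.
The plate makes 52.5° with the vertical, i.e. θ = 90° − 52.5° = 37.5° to the horizontal. Measuring y along the incline from the free-surface line, vertical depth h = y·sinθ with sinθ = 0.608761.
Along the incline, y_c = h_c/sinθ = 1.41571/0.608761 = 2.32556 m.
The centroid is at the centre, 1.125 m below the top of the plate, so the highest point sits at y_top = 2.32556 − 1.125 = 1.20056 m along the incline.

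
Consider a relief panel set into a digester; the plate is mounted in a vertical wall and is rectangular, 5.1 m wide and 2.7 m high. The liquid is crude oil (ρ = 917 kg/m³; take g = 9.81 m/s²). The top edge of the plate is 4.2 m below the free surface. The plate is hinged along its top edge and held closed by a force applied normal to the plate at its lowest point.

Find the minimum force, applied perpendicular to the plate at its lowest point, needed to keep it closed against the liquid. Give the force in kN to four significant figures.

P ≈ 371.6 kN

γ = ρg = 917 × 9.81 / 1000 = 8.99577 kN/m³.
The centroid lies 2.7/2 = 1.35 m below the top edge, so the centroid depth is h_c = 4.2 + 1.35 = 5.55 m.
A = 5.1 × 2.7 = 13.77 m².
Resultant F = γ·h_c·A = 8.99577 × 5.55 × 13.77 = 687.488 kN.
I_c = b·h³/12 = 5.1 × 2.7³/12 = 8.36528 m⁴.
Centre of pressure: y_p = y_c + I_c/(y_c·A) = 5.55 + 8.36528/(5.55 × 13.77) = 5.55 + 0.10946 = 5.65946 m along the plane.
The resultant acts 1.35 + 0.10946 = 1.45946 m (along the plate) below the hinge at the top edge, so the moment about the hinge is M = F × 1.45946 = 687.488 × 1.45946 = 1003.36 kN·m.
A normal force at the bottom, 2.7 m from the hinge, must supply this moment: P = 1003.36/2.7 = 371.615 kN.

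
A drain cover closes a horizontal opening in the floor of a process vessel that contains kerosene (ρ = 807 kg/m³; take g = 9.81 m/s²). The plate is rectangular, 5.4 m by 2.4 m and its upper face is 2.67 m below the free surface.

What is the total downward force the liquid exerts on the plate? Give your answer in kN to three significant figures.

F ≈ 274 kN

γ = ρg = 807 × 9.81 / 1000 = 7.91667 kN/m³.
The plate is horizontal, so pressure is uniform at p = γ·h = 7.91667 × 2.67 = 21.1375 kN/m².
A = 5.4 × 2.4 = 12.96 m².
F = p·A = 21.1375 × 12.96 = 273.942 kN.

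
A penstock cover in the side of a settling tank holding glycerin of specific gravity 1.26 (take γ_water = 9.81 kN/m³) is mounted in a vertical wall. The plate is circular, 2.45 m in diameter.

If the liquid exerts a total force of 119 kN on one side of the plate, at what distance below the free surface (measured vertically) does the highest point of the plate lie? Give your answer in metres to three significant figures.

d_top ≈ 0.817 m

γ = 1.26 × 9.81 = 12.3606 kN/m³.
A = π(1.225)² = 4.71435 m².
From F = γ·h_c·A, the centroid depth is h_c = 119/(12.3606 × 4.71435) = 2.04214 m.
The centroid is at the centre, 1.225 m below the top of the plate, so the highest point sits at h_top = 2.04214 − 1.225 = 0.81714 m below the surface.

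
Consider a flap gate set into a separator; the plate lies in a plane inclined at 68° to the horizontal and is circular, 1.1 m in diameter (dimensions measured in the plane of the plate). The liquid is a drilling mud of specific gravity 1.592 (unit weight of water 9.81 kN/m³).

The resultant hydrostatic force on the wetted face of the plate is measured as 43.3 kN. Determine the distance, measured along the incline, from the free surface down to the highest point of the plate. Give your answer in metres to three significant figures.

y_top ≈ 2.60 m

γ = 1.592 × 9.81 = 15.61752 kN/m³.
A = π(0.55)² = 0.950332 m².
From F = γ·h_c·A, the centroid depth is h_c = 43.3/(15.61752 × 0.950332) = 2.91743 m.
Let θ = 68° be the plate's angle to the horizontal; measure y along the incline from where the plane meets the free surface. Vertical depth h = y·sinθ with sinθ = 0.927184.
Along the incline, y_c = h_c/sinθ = 2.91743/0.927184 = 3.14655 m.
The centroid is at the centre, 0.55 m below the top of the plate, so the highest point sits at y_top = 3.14655 − 0.55 = 2.59655 m along the incline.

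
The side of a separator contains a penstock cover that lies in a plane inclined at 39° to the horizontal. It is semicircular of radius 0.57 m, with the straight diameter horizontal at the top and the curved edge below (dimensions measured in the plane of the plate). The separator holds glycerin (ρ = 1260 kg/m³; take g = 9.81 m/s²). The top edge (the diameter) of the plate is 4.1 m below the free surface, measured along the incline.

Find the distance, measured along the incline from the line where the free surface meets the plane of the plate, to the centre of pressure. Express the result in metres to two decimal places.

y_p = 4.35 m

γ = ρg = 1260 × 9.81 / 1000 = 12.3606 kN/m³.
Let θ = 39° be the plate's angle to the horizontal; measure y along the incline from where the plane meets the free surface. Vertical depth h = y·sinθ with sinθ = 0.629320.
The centroid of a semicircle lies 4r/(3π) = 0.241916 m from the diameter, here below the top edge, so y_c = 4.1 + 0.241916 = 4.34192 m and h_c = 4.34192 × 0.629320 = 2.73246 m.
A = πr²/2 = π × 0.57²/2 = 0.510352 m².
Resultant F = γ·h_c·A = 12.3606 × 2.73246 × 0.510352 = 17.2371 kN.
I_c = (π/8 − 8/(9π))·r⁴ = 0.109757 × 0.57⁴ = 0.011586 m⁴.
Centre of pressure: y_p = y_c + I_c/(y_c·A) = 4.34192 + 0.011586/(4.34192 × 0.510352) = 4.34192 + 0.00522856 = 4.34715 m along the plane.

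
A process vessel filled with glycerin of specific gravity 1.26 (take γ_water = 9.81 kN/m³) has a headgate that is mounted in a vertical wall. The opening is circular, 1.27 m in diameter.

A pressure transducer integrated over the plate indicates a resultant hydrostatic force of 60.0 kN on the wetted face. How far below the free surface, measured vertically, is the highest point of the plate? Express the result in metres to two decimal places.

γ = 1.26 × 9.81 = 12.3606 kN/m³.
A = π(0.635)² = 1.26677 m².
From F = γ·h_c·A, the centroid depth is h_c = 60.0/(12.3606 × 1.26677) = 3.8319 m.
The centroid is at the centre, 0.635 m below the top of the plate, so the highest point sits at h_top = 3.8319 − 0.635 = 3.1969 m below the surface.

d_top ≈ 3.20 m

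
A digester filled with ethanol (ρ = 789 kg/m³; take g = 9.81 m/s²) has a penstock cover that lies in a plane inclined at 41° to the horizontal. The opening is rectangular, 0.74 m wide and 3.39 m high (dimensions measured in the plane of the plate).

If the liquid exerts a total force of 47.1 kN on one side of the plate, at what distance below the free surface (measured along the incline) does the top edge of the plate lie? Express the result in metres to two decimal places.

y_top ≈ 2.00 m

γ = ρg = 789 × 9.81 / 1000 = 7.74009 kN/m³.
A = 0.74 × 3.39 = 2.5086 m².
From F = γ·h_c·A, the centroid depth is h_c = 47.1/(7.74009 × 2.5086) = 2.42574 m.
Let θ = 41° be the plate's angle to the horizontal; measure y along the incline from where the plane meets the free surface. Vertical depth h = y·sinθ with sinθ = 0.656059.
Along the incline, y_c = h_c/sinθ = 2.42574/0.656059 = 3.69744 m.
The centroid lies 3.39/2 = 1.695 m below the top edge, so the top edge sits at y_top = 3.69744 − 1.695 = 2.00244 m along the incline.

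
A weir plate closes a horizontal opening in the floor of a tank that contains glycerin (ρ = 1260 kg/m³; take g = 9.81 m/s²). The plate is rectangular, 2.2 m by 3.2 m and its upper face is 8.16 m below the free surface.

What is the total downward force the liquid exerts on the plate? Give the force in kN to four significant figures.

γ = ρg = 1260 × 9.81 / 1000 = 12.3606 kN/m³.
The plate is horizontal, so pressure is uniform at p = γ·h = 12.3606 × 8.16 = 100.862 kN/m².
A = 2.2 × 3.2 = 7.04 m².
F = p·A = 100.862 × 7.04 = 710.068 kN.

F ≈ 710.1 kN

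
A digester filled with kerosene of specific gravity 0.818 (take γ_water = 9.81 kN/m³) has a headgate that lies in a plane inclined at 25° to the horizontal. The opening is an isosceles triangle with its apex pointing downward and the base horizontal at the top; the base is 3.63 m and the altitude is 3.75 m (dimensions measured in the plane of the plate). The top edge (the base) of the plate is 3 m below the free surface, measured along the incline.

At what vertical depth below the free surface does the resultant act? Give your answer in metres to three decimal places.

γ = 0.818 × 9.81 = 8.02458 kN/m³.
Let θ = 25° be the plate's angle to the horizontal; measure y along the incline from where the plane meets the free surface. Vertical depth h = y·sinθ with sinθ = 0.422618.
With the apex down, the centroid sits h/3 = 3.75/3 = 1.25 m below the base (the top edge), so y_c = 3 + 1.25 = 4.25 m and h_c = 4.25 × 0.422618 = 1.79613 m.
A = ½ × 3.63 × 3.75 = 6.80625 m².
Resultant F = γ·h_c·A = 8.02458 × 1.79613 × 6.80625 = 98.0998 kN.
I_c = b·h³/36 = 3.63 × 3.75³/36 = 5.31738 m⁴.
Centre of pressure: y_p = y_c + I_c/(y_c·A) = 4.25 + 5.31738/(4.25 × 6.80625) = 4.25 + 0.183823 = 4.43382 m along the plane.
Vertically, h_p = y_p·sinθ = 4.43382 × 0.422618 = 1.87381 m.

h_p = 1.874 m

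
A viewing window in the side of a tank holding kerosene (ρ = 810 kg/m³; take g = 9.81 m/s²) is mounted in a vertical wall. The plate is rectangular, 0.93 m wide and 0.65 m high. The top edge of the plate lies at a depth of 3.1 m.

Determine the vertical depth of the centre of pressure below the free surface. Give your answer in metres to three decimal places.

γ = ρg = 810 × 9.81 / 1000 = 7.9461 kN/m³.
The centroid lies 0.65/2 = 0.325 m below the top edge, so the centroid depth is h_c = 3.1 + 0.325 = 3.425 m.
A = 0.93 × 0.65 = 0.6045 m².
Resultant F = γ·h_c·A = 7.9461 × 3.425 × 0.6045 = 16.4517 kN.
I_c = b·h³/12 = 0.93 × 0.65³/12 = 0.0212834 m⁴.
Centre of pressure: y_p = y_c + I_c/(y_c·A) = 3.425 + 0.0212834/(3.425 × 0.6045) = 3.425 + 0.0102798 = 3.43528 m along the plane.

h_p = 3.435 m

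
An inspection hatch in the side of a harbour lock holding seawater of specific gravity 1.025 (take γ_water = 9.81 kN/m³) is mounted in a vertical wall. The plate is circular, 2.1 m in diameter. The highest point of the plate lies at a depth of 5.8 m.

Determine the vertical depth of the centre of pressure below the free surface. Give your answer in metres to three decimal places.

γ = 1.025 × 9.81 = 10.05525 kN/m³.
The centroid is at the centre, 1.05 m below the top of the plate, so the centroid depth is h_c = 5.8 + 1.05 = 6.85 m.
A = π(1.05)² = 3.46361 m².
Resultant F = γ·h_c·A = 10.05525 × 6.85 × 3.46361 = 238.568 kN.
I_c = πr⁴/4 = π × 1.05⁴/4 = 0.954656 m⁴.
Centre of pressure: y_p = y_c + I_c/(y_c·A) = 6.85 + 0.954656/(6.85 × 3.46361) = 6.85 + 0.0402372 = 6.89024 m along the plane.

h_p = 6.890 m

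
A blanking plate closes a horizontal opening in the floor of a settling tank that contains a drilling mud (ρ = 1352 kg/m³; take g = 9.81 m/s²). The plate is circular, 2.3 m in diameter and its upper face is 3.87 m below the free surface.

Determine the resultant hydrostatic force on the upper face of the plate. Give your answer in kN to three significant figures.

F ≈ 213 kN

γ = ρg = 1352 × 9.81 / 1000 = 13.26312 kN/m³.
The plate is horizontal, so pressure is uniform at p = γ·h = 13.26312 × 3.87 = 51.3283 kN/m².
A = π(1.15)² = 4.15476 m².
F = p·A = 51.3283 × 4.15476 = 213.257 kN.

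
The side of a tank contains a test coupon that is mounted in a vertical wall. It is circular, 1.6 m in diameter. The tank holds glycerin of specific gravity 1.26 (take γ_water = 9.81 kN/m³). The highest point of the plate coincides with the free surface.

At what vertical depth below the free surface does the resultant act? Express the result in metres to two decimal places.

h_p = 1.00 m

γ = 1.26 × 9.81 = 12.3606 kN/m³.
The centroid is at the centre, 0.8 m below the top of the plate, so the centroid depth is h_c = 0.8 m.
A = π(0.8)² = 2.01062 m².
Resultant F = γ·h_c·A = 12.3606 × 0.8 × 2.01062 = 19.882 kN.
I_c = πr⁴/4 = π × 0.8⁴/4 = 0.321699 m⁴.
Centre of pressure: y_p = y_c + I_c/(y_c·A) = 0.8 + 0.321699/(0.8 × 2.01062) = 0.8 + 0.2 = 1 m along the plane.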